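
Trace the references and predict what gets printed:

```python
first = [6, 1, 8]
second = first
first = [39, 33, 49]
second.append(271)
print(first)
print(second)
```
[39, 33, 49]
[6, 1, 8, 271]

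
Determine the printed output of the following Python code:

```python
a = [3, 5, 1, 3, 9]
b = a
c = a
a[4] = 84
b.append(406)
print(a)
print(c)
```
[3, 5, 1, 3, 84, 406]
[3, 5, 1, 3, 84, 406]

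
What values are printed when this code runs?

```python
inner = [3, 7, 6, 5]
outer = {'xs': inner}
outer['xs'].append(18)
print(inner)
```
[3, 7, 6, 5, 18]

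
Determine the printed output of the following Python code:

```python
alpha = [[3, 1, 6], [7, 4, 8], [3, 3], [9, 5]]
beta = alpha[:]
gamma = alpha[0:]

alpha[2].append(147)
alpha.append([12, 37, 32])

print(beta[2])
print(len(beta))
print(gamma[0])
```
[3, 3, 147]
4
[3, 1, 6]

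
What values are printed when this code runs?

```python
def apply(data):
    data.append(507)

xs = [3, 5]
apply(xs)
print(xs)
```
[3, 5, 507]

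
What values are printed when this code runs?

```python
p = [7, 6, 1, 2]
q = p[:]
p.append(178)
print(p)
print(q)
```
[7, 6, 1, 2, 178]
[7, 6, 1, 2]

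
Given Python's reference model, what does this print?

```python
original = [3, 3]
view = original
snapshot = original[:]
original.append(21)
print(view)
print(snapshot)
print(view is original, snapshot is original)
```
[3, 3, 21]
[3, 3]
True False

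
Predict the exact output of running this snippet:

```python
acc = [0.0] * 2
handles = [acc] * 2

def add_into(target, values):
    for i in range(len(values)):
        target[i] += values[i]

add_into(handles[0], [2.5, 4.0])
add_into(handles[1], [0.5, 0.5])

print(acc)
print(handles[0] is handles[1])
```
[3.0, 4.5]
True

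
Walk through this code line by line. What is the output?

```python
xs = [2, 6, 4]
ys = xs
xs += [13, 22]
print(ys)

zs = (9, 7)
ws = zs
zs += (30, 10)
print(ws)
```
[2, 6, 4, 13, 22]
(9, 7)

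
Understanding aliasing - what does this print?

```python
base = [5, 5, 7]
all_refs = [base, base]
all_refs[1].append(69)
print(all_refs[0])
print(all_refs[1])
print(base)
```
[5, 5, 7, 69]
[5, 5, 7, 69]
[5, 5, 7, 69]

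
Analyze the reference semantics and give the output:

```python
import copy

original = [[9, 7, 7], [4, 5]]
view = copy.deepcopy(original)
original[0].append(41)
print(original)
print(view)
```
[[9, 7, 7, 41], [4, 5]]
[[9, 7, 7], [4, 5]]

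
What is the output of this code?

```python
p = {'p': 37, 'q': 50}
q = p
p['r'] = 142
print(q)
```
{'p': 37, 'q': 50, 'r': 142}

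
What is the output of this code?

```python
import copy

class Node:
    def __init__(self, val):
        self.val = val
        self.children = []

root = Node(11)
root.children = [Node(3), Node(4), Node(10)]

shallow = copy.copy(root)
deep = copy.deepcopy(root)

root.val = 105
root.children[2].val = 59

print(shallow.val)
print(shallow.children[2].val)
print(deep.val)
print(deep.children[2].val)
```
11
59
11
10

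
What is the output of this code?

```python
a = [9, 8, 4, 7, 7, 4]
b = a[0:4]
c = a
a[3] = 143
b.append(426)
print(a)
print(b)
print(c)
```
[9, 8, 4, 143, 7, 4]
[9, 8, 4, 7, 426]
[9, 8, 4, 143, 7, 4]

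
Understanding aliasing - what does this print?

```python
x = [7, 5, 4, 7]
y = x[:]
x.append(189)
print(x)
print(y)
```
[7, 5, 4, 7, 189]
[7, 5, 4, 7]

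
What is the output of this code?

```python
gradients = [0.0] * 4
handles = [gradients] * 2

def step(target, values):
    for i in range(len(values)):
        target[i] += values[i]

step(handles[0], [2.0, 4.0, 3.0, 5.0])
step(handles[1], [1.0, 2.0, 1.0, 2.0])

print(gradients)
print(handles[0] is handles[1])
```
[3.0, 6.0, 4.0, 7.0]
True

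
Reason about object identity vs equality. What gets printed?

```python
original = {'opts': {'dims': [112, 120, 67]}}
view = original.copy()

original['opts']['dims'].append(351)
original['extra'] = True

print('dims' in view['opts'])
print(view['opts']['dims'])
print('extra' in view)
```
True
[112, 120, 67, 351]
False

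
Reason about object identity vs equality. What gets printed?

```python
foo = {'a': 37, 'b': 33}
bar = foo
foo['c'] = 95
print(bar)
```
{'a': 37, 'b': 33, 'c': 95}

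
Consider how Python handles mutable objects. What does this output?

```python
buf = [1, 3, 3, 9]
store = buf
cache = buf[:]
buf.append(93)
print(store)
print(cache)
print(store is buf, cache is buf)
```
[1, 3, 3, 9, 93]
[1, 3, 3, 9]
True False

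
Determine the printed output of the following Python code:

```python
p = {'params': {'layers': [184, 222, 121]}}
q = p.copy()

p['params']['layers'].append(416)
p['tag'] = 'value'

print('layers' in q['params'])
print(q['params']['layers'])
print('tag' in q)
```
True
[184, 222, 121, 416]
False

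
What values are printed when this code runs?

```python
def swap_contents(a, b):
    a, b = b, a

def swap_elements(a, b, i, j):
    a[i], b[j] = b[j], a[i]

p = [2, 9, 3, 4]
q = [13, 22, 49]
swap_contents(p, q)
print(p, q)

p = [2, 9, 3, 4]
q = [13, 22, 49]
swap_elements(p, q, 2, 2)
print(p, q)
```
[2, 9, 3, 4] [13, 22, 49]
[2, 9, 49, 4] [13, 22, 3]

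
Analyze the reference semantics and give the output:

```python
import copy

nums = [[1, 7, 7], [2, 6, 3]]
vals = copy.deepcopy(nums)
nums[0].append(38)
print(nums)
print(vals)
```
[[1, 7, 7, 38], [2, 6, 3]]
[[1, 7, 7], [2, 6, 3]]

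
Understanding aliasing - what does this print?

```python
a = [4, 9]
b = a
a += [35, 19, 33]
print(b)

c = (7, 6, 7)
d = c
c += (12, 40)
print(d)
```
[4, 9, 35, 19, 33]
(7, 6, 7)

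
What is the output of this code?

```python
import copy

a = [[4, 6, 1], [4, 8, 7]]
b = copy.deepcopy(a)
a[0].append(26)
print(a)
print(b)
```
[[4, 6, 1, 26], [4, 8, 7]]
[[4, 6, 1], [4, 8, 7]]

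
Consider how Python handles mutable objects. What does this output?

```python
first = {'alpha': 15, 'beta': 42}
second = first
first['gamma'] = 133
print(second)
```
{'alpha': 15, 'beta': 42, 'gamma': 133}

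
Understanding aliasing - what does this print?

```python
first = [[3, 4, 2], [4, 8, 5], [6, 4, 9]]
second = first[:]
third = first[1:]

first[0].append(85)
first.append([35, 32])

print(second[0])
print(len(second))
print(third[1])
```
[3, 4, 2, 85]
3
[6, 4, 9]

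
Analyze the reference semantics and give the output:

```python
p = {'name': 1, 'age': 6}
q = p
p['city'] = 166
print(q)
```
{'name': 1, 'age': 6, 'city': 166}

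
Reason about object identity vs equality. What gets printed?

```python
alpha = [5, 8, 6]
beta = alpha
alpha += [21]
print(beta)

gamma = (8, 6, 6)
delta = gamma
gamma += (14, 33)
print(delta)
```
[5, 8, 6, 21]
(8, 6, 6)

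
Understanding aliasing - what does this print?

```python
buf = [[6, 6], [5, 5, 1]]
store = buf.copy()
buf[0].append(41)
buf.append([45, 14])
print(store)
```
[[6, 6, 41], [5, 5, 1]]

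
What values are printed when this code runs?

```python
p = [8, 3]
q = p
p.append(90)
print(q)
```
[8, 3, 90]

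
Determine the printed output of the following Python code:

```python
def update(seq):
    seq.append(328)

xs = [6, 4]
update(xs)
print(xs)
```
[6, 4, 328]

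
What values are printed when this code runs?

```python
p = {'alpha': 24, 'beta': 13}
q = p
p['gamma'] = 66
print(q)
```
{'alpha': 24, 'beta': 13, 'gamma': 66}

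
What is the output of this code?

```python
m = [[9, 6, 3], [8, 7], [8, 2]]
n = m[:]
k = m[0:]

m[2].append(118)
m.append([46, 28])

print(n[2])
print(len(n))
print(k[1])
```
[8, 2, 118]
3
[8, 7]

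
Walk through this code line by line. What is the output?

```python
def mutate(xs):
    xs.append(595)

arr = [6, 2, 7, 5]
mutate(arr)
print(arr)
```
[6, 2, 7, 5, 595]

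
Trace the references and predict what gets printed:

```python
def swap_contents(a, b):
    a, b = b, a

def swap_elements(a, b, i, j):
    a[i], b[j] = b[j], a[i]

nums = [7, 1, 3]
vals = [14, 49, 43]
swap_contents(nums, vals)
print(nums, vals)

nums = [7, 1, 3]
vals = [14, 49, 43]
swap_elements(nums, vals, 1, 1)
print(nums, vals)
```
[7, 1, 3] [14, 49, 43]
[7, 49, 3] [14, 1, 43]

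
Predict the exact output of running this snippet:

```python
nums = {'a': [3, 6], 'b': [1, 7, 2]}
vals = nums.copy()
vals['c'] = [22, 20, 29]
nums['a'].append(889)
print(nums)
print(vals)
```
{'a': [3, 6, 889], 'b': [1, 7, 2]}
{'a': [3, 6, 889], 'b': [1, 7, 2], 'c': [22, 20, 29]}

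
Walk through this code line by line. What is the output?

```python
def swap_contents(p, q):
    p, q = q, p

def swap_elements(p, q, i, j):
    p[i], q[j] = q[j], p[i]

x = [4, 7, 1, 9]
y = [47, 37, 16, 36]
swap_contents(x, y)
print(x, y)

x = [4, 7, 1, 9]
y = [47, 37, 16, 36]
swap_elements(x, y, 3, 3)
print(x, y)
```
[4, 7, 1, 9] [47, 37, 16, 36]
[4, 7, 1, 36] [47, 37, 16, 9]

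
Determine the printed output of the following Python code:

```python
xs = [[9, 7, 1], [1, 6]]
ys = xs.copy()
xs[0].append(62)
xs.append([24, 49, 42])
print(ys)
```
[[9, 7, 1, 62], [1, 6]]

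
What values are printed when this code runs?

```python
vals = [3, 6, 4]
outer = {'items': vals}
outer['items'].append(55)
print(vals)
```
[3, 6, 4, 55]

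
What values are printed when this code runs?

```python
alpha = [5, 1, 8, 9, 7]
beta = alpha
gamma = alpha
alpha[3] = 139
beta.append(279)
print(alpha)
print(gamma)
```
[5, 1, 8, 139, 7, 279]
[5, 1, 8, 139, 7, 279]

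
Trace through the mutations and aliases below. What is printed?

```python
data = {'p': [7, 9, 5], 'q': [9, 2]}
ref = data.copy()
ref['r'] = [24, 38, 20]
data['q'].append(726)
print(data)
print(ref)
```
{'p': [7, 9, 5], 'q': [9, 2, 726]}
{'p': [7, 9, 5], 'q': [9, 2, 726], 'r': [24, 38, 20]}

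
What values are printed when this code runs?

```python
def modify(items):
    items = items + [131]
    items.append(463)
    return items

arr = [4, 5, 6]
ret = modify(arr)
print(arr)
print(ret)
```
[4, 5, 6]
[4, 5, 6, 131, 463]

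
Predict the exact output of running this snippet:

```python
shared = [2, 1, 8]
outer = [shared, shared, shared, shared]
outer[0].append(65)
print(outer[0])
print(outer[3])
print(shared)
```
[2, 1, 8, 65]
[2, 1, 8, 65]
[2, 1, 8, 65]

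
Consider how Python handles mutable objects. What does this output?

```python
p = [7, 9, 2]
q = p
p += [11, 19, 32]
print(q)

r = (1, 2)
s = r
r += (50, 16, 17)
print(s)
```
[7, 9, 2, 11, 19, 32]
(1, 2)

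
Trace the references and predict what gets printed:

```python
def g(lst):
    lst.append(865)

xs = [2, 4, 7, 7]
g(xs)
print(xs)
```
[2, 4, 7, 7, 865]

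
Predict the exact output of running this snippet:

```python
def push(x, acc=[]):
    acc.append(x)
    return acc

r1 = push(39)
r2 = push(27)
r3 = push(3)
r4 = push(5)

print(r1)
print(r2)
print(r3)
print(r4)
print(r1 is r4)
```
[39, 27, 3, 5]
[39, 27, 3, 5]
[39, 27, 3, 5]
[39, 27, 3, 5]
True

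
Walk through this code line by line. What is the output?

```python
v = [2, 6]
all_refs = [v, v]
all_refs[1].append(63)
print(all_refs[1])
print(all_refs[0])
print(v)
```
[2, 6, 63]
[2, 6, 63]
[2, 6, 63]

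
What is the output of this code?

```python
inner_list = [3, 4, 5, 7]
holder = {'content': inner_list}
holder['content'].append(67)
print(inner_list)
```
[3, 4, 5, 7, 67]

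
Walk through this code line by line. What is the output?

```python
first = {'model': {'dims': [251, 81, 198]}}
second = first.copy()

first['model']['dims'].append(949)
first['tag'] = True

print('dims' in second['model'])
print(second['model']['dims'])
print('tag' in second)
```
True
[251, 81, 198, 949]
False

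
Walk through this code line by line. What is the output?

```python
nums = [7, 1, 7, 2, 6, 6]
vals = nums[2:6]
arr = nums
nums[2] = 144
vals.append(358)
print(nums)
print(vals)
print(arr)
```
[7, 1, 144, 2, 6, 6]
[7, 2, 6, 6, 358]
[7, 1, 144, 2, 6, 6]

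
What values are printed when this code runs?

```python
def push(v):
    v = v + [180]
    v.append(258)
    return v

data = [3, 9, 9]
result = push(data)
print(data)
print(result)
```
[3, 9, 9]
[3, 9, 9, 180, 258]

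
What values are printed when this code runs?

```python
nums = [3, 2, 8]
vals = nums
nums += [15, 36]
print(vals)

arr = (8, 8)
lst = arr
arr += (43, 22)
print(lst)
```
[3, 2, 8, 15, 36]
(8, 8)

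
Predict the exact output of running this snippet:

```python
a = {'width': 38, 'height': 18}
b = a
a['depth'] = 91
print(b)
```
{'width': 38, 'height': 18, 'depth': 91}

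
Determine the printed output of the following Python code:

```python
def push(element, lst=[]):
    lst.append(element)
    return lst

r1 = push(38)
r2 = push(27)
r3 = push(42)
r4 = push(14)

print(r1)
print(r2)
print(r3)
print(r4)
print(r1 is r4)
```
[38, 27, 42, 14]
[38, 27, 42, 14]
[38, 27, 42, 14]
[38, 27, 42, 14]
True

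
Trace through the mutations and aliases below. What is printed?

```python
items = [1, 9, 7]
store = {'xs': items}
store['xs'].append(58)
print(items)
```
[1, 9, 7, 58]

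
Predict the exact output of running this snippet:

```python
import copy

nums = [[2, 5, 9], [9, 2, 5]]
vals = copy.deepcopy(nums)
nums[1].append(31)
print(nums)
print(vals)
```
[[2, 5, 9], [9, 2, 5, 31]]
[[2, 5, 9], [9, 2, 5]]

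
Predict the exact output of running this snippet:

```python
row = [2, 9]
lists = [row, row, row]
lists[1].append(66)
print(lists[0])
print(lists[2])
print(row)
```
[2, 9, 66]
[2, 9, 66]
[2, 9, 66]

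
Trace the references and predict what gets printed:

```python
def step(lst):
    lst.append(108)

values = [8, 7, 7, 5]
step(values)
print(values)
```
[8, 7, 7, 5, 108]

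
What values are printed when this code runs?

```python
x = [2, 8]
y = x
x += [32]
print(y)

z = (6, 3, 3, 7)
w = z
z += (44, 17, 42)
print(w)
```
[2, 8, 32]
(6, 3, 3, 7)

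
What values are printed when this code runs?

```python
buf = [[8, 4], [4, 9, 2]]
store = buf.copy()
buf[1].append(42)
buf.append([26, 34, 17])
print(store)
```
[[8, 4], [4, 9, 2, 42]]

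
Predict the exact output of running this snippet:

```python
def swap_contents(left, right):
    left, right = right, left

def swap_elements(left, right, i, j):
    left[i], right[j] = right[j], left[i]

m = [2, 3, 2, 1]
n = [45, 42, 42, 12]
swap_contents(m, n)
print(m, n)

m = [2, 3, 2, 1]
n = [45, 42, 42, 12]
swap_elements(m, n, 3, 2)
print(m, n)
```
[2, 3, 2, 1] [45, 42, 42, 12]
[2, 3, 2, 42] [45, 42, 1, 12]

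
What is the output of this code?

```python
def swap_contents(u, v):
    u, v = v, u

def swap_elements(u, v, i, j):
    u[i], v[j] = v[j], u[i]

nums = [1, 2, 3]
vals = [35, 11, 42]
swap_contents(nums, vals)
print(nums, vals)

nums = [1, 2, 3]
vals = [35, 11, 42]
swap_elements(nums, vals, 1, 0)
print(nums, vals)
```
[1, 2, 3] [35, 11, 42]
[1, 35, 3] [2, 11, 42]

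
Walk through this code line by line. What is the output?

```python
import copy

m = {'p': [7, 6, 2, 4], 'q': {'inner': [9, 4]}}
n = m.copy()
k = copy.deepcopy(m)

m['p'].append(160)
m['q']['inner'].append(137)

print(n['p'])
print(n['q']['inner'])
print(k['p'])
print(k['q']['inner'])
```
[7, 6, 2, 4, 160]
[9, 4, 137]
[7, 6, 2, 4]
[9, 4]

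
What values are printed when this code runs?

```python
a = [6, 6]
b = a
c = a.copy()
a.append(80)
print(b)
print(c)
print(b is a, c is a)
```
[6, 6, 80]
[6, 6]
True False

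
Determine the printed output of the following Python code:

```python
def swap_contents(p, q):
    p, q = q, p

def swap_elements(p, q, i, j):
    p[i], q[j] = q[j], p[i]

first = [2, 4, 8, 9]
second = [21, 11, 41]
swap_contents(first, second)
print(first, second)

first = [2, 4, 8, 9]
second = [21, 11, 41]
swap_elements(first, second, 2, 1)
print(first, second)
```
[2, 4, 8, 9] [21, 11, 41]
[2, 4, 11, 9] [21, 8, 41]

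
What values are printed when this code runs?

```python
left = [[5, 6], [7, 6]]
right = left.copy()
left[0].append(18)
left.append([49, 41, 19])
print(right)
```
[[5, 6, 18], [7, 6]]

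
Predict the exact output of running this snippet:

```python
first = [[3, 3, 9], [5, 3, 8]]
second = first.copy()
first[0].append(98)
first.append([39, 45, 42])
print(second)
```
[[3, 3, 9, 98], [5, 3, 8]]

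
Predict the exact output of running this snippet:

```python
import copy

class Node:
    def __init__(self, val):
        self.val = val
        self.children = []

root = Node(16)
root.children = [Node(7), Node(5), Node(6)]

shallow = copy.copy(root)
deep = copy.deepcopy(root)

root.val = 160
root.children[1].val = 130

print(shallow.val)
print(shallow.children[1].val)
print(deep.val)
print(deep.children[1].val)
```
16
130
16
5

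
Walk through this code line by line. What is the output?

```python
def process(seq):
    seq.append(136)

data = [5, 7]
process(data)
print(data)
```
[5, 7, 136]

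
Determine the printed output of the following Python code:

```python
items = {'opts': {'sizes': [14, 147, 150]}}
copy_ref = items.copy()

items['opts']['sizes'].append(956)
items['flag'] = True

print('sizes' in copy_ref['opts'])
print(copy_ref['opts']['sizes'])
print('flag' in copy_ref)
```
True
[14, 147, 150, 956]
False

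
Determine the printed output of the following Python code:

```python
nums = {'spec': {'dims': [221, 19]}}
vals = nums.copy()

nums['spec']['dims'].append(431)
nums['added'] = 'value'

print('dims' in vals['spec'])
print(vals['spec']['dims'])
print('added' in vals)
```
True
[221, 19, 431]
False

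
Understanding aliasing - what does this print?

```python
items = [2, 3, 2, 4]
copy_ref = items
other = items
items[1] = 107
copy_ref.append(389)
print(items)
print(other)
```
[2, 107, 2, 4, 389]
[2, 107, 2, 4, 389]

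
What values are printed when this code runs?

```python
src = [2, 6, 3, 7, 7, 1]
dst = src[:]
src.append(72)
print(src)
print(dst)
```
[2, 6, 3, 7, 7, 1, 72]
[2, 6, 3, 7, 7, 1]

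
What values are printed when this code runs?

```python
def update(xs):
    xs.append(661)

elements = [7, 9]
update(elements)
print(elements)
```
[7, 9, 661]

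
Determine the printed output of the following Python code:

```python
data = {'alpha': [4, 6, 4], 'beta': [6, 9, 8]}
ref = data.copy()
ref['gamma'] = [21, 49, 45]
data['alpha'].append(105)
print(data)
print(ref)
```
{'alpha': [4, 6, 4, 105], 'beta': [6, 9, 8]}
{'alpha': [4, 6, 4, 105], 'beta': [6, 9, 8], 'gamma': [21, 49, 45]}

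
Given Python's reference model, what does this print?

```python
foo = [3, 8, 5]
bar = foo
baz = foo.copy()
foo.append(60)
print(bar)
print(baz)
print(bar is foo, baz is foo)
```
[3, 8, 5, 60]
[3, 8, 5]
True False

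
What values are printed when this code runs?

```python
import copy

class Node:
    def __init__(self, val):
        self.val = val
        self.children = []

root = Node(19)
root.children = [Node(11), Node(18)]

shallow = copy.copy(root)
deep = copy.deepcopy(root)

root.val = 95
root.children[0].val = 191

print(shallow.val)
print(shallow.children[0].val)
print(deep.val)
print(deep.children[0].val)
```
19
191
19
11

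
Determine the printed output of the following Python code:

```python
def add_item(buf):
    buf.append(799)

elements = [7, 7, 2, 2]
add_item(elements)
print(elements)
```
[7, 7, 2, 2, 799]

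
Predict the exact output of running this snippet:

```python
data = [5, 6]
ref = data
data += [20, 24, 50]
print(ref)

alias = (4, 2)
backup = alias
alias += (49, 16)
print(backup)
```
[5, 6, 20, 24, 50]
(4, 2)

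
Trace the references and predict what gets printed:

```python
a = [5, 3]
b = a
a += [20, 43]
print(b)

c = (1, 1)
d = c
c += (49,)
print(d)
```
[5, 3, 20, 43]
(1, 1)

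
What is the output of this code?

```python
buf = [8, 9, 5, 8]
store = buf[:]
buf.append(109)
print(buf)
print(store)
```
[8, 9, 5, 8, 109]
[8, 9, 5, 8]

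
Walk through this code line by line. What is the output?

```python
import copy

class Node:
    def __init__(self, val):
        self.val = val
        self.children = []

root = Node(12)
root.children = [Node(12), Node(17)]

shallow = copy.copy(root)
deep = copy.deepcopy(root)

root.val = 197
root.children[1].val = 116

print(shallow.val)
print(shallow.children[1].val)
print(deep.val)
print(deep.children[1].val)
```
12
116
12
17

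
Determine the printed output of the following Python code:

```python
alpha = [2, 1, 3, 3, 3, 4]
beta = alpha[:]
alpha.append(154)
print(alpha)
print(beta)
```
[2, 1, 3, 3, 3, 4, 154]
[2, 1, 3, 3, 3, 4]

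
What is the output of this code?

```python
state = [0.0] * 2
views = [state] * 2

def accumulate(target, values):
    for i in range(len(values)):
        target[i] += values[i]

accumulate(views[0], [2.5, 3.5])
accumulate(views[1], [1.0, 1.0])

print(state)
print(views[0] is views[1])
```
[3.5, 4.5]
True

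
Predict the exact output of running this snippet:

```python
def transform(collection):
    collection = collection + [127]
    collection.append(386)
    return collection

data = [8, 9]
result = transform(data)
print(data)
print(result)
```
[8, 9]
[8, 9, 127, 386]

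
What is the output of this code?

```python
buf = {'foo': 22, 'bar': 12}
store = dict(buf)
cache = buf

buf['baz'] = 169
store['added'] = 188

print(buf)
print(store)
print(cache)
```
{'foo': 22, 'bar': 12, 'baz': 169}
{'foo': 22, 'bar': 12, 'added': 188}
{'foo': 22, 'bar': 12, 'baz': 169}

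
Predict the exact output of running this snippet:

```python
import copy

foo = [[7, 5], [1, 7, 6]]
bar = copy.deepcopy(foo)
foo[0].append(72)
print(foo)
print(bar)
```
[[7, 5, 72], [1, 7, 6]]
[[7, 5], [1, 7, 6]]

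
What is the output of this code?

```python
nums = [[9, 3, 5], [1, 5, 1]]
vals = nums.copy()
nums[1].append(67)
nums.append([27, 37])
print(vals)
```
[[9, 3, 5], [1, 5, 1, 67]]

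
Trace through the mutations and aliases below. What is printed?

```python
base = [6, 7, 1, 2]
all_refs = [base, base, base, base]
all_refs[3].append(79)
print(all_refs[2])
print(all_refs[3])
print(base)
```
[6, 7, 1, 2, 79]
[6, 7, 1, 2, 79]
[6, 7, 1, 2, 79]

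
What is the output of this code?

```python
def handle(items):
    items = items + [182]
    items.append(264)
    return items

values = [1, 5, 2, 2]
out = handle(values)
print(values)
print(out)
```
[1, 5, 2, 2]
[1, 5, 2, 2, 182, 264]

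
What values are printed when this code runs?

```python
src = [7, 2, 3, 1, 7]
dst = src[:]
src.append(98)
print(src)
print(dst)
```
[7, 2, 3, 1, 7, 98]
[7, 2, 3, 1, 7]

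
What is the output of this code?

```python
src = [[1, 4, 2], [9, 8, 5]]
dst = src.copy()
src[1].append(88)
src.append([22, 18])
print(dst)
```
[[1, 4, 2], [9, 8, 5, 88]]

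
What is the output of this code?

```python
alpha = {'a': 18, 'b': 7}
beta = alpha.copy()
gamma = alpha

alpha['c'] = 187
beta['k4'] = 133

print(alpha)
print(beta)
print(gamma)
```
{'a': 18, 'b': 7, 'c': 187}
{'a': 18, 'b': 7, 'k4': 133}
{'a': 18, 'b': 7, 'c': 187}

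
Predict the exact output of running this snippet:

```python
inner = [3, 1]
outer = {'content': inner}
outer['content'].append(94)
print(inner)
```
[3, 1, 94]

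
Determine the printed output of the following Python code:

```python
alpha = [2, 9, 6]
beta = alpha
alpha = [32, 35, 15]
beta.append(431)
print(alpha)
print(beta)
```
[32, 35, 15]
[2, 9, 6, 431]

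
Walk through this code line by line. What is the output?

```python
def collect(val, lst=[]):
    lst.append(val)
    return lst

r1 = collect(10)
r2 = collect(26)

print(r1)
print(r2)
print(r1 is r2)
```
[10, 26]
[10, 26]
True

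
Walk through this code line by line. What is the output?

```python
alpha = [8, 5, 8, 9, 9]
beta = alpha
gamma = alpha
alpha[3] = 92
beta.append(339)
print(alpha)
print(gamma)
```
[8, 5, 8, 92, 9, 339]
[8, 5, 8, 92, 9, 339]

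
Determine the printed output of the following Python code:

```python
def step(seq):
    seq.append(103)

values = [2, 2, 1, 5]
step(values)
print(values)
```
[2, 2, 1, 5, 103]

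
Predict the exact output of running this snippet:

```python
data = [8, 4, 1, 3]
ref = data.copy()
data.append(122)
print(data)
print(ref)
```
[8, 4, 1, 3, 122]
[8, 4, 1, 3]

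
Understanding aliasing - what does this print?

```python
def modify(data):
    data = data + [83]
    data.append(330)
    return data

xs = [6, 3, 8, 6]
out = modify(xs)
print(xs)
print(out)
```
[6, 3, 8, 6]
[6, 3, 8, 6, 83, 330]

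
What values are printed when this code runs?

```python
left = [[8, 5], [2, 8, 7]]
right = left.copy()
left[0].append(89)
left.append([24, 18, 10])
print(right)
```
[[8, 5, 89], [2, 8, 7]]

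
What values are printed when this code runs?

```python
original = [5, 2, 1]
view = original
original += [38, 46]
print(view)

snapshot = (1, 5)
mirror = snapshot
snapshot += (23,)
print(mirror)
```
[5, 2, 1, 38, 46]
(1, 5)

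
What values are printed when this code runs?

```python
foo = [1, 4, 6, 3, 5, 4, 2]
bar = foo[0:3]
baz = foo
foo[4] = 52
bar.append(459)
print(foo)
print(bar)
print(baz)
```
[1, 4, 6, 3, 52, 4, 2]
[1, 4, 6, 459]
[1, 4, 6, 3, 52, 4, 2]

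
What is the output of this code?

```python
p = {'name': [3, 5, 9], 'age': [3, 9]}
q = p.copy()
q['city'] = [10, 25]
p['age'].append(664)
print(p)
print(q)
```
{'name': [3, 5, 9], 'age': [3, 9, 664]}
{'name': [3, 5, 9], 'age': [3, 9, 664], 'city': [10, 25]}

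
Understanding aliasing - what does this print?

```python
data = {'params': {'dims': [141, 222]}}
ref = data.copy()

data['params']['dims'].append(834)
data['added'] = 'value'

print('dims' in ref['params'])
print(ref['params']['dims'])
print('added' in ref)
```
True
[141, 222, 834]
False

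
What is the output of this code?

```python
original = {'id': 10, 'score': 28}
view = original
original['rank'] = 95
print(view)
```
{'id': 10, 'score': 28, 'rank': 95}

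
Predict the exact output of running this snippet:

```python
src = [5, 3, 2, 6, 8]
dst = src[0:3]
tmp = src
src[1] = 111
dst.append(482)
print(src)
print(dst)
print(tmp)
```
[5, 111, 2, 6, 8]
[5, 3, 2, 482]
[5, 111, 2, 6, 8]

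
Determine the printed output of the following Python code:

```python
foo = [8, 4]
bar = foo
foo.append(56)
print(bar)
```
[8, 4, 56]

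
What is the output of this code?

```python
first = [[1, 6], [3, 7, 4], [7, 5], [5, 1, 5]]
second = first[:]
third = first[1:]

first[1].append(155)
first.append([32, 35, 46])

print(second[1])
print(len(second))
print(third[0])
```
[3, 7, 4, 155]
4
[3, 7, 4, 155]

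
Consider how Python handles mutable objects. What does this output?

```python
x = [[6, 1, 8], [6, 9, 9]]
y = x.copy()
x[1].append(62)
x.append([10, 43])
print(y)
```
[[6, 1, 8], [6, 9, 9, 62]]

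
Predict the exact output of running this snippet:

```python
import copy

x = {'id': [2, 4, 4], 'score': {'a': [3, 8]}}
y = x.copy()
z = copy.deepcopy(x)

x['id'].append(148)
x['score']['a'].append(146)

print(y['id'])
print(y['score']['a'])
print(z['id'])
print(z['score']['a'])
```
[2, 4, 4, 148]
[3, 8, 146]
[2, 4, 4]
[3, 8]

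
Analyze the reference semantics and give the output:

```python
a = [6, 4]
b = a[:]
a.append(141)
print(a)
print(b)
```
[6, 4, 141]
[6, 4]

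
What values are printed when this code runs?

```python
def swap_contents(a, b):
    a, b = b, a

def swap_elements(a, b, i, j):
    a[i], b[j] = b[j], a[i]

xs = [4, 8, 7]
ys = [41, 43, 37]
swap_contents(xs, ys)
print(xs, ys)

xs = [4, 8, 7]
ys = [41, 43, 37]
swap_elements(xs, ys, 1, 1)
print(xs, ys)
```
[4, 8, 7] [41, 43, 37]
[4, 43, 7] [41, 8, 37]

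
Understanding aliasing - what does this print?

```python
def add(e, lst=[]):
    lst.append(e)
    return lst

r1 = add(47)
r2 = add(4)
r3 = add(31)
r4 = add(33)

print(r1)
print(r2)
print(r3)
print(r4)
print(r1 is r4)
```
[47, 4, 31, 33]
[47, 4, 31, 33]
[47, 4, 31, 33]
[47, 4, 31, 33]
True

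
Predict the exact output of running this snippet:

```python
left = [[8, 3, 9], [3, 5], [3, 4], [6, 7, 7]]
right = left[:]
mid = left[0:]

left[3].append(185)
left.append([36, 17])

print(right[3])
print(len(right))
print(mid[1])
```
[6, 7, 7, 185]
4
[3, 5]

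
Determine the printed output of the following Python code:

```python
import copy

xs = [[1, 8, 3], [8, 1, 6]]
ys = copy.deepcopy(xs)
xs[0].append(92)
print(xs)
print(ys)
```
[[1, 8, 3, 92], [8, 1, 6]]
[[1, 8, 3], [8, 1, 6]]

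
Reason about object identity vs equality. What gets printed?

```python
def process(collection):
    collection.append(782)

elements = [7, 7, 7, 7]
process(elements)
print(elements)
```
[7, 7, 7, 7, 782]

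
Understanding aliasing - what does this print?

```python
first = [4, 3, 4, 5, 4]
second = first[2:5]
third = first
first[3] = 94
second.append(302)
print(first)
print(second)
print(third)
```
[4, 3, 4, 94, 4]
[4, 5, 4, 302]
[4, 3, 4, 94, 4]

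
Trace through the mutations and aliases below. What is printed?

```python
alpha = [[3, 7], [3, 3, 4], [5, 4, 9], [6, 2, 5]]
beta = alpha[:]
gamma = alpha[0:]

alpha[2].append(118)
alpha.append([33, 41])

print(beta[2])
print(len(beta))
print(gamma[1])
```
[5, 4, 9, 118]
4
[3, 3, 4]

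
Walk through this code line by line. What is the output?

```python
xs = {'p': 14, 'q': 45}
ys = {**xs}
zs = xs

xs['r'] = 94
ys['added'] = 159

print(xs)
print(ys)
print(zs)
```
{'p': 14, 'q': 45, 'r': 94}
{'p': 14, 'q': 45, 'added': 159}
{'p': 14, 'q': 45, 'r': 94}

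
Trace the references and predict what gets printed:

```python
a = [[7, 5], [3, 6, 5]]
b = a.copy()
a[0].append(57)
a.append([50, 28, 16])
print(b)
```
[[7, 5, 57], [3, 6, 5]]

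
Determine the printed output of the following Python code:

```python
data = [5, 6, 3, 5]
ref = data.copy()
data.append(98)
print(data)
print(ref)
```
[5, 6, 3, 5, 98]
[5, 6, 3, 5]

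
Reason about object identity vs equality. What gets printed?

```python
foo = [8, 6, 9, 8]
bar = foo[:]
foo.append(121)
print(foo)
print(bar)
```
[8, 6, 9, 8, 121]
[8, 6, 9, 8]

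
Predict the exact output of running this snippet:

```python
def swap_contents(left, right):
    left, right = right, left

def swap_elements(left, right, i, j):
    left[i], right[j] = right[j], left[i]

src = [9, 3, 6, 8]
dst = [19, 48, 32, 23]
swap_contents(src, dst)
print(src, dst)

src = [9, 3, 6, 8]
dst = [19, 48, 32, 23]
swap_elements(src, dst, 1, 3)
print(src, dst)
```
[9, 3, 6, 8] [19, 48, 32, 23]
[9, 23, 6, 8] [19, 48, 32, 3]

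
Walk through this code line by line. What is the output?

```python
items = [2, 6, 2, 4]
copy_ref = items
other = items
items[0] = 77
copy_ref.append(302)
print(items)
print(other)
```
[77, 6, 2, 4, 302]
[77, 6, 2, 4, 302]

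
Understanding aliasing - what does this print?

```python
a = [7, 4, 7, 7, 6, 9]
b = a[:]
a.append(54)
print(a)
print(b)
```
[7, 4, 7, 7, 6, 9, 54]
[7, 4, 7, 7, 6, 9]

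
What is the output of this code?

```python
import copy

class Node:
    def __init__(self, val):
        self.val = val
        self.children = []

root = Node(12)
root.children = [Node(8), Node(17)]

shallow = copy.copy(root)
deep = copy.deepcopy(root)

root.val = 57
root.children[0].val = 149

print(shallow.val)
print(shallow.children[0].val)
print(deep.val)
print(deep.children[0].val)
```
12
149
12
8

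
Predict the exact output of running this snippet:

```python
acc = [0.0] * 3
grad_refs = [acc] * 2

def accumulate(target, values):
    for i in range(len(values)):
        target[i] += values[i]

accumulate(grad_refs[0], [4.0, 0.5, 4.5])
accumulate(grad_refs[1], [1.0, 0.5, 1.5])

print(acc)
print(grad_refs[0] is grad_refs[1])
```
[5.0, 1.0, 6.0]
True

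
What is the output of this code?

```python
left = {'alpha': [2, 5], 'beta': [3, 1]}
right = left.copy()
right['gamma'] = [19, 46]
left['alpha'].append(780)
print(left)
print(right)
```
{'alpha': [2, 5, 780], 'beta': [3, 1]}
{'alpha': [2, 5, 780], 'beta': [3, 1], 'gamma': [19, 46]}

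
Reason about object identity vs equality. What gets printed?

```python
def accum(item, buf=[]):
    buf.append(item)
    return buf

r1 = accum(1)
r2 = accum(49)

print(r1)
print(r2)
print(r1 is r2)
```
[1, 49]
[1, 49]
True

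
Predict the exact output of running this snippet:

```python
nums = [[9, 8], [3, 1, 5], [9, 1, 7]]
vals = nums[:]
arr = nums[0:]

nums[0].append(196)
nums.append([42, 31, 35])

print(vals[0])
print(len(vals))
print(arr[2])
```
[9, 8, 196]
3
[9, 1, 7]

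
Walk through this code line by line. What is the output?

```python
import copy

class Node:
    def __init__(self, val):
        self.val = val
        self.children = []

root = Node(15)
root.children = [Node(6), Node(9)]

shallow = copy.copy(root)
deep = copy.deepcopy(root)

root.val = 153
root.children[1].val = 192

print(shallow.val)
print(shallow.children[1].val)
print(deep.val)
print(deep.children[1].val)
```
15
192
15
9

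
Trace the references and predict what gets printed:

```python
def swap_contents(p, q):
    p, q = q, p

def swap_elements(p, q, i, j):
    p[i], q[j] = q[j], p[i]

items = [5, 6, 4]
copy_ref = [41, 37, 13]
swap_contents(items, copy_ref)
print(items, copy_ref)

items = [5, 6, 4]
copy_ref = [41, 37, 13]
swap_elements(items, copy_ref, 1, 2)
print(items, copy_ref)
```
[5, 6, 4] [41, 37, 13]
[5, 13, 4] [41, 37, 6]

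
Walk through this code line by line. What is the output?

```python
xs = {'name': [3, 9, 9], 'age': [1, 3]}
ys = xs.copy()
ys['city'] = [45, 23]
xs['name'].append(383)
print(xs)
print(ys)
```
{'name': [3, 9, 9, 383], 'age': [1, 3]}
{'name': [3, 9, 9, 383], 'age': [1, 3], 'city': [45, 23]}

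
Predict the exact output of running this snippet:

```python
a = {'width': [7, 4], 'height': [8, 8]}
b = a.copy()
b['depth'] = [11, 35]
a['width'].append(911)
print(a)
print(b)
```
{'width': [7, 4, 911], 'height': [8, 8]}
{'width': [7, 4, 911], 'height': [8, 8], 'depth': [11, 35]}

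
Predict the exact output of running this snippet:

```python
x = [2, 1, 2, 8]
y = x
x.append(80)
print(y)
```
[2, 1, 2, 8, 80]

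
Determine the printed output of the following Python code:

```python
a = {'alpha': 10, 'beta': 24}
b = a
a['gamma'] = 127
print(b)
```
{'alpha': 10, 'beta': 24, 'gamma': 127}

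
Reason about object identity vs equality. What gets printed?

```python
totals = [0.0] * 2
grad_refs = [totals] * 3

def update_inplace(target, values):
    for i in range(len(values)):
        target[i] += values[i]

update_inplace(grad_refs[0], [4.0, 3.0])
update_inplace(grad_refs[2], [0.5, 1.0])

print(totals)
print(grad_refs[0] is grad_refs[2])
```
[4.5, 4.0]
True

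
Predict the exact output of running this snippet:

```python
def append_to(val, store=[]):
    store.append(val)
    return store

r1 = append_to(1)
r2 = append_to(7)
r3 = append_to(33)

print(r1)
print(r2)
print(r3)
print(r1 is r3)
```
[1, 7, 33]
[1, 7, 33]
[1, 7, 33]
True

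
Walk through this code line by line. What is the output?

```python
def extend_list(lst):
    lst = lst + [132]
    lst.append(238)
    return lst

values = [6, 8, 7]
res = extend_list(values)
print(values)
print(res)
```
[6, 8, 7]
[6, 8, 7, 132, 238]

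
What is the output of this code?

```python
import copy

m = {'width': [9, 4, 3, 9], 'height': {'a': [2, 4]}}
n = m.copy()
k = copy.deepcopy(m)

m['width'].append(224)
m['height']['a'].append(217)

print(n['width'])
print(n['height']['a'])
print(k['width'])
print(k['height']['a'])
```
[9, 4, 3, 9, 224]
[2, 4, 217]
[9, 4, 3, 9]
[2, 4]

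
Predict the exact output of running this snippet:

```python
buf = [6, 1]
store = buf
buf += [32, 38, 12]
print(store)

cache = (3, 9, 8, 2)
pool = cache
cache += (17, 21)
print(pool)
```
[6, 1, 32, 38, 12]
(3, 9, 8, 2)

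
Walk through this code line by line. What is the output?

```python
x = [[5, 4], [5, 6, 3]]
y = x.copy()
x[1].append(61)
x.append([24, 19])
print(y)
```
[[5, 4], [5, 6, 3, 61]]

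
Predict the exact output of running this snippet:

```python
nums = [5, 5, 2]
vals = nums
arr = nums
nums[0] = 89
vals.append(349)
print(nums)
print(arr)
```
[89, 5, 2, 349]
[89, 5, 2, 349]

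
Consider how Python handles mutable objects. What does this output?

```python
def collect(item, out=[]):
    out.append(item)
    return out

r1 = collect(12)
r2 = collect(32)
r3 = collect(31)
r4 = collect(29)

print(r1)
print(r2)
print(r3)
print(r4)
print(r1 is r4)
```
[12, 32, 31, 29]
[12, 32, 31, 29]
[12, 32, 31, 29]
[12, 32, 31, 29]
True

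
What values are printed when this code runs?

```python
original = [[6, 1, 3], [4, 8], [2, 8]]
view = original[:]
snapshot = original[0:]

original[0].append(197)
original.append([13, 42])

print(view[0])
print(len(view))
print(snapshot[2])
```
[6, 1, 3, 197]
3
[2, 8]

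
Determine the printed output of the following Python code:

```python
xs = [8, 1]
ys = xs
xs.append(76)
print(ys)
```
[8, 1, 76]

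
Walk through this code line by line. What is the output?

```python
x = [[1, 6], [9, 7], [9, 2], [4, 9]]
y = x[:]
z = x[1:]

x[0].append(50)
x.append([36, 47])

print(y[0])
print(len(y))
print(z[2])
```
[1, 6, 50]
4
[4, 9]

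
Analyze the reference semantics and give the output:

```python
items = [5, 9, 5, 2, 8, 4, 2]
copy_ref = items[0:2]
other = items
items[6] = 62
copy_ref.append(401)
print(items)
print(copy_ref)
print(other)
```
[5, 9, 5, 2, 8, 4, 62]
[5, 9, 401]
[5, 9, 5, 2, 8, 4, 62]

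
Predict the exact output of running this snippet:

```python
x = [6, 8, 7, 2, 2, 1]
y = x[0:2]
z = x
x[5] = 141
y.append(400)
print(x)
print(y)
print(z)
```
[6, 8, 7, 2, 2, 141]
[6, 8, 400]
[6, 8, 7, 2, 2, 141]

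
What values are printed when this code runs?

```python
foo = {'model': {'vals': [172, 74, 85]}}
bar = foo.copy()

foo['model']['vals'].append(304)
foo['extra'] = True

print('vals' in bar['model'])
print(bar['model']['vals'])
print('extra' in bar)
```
True
[172, 74, 85, 304]
False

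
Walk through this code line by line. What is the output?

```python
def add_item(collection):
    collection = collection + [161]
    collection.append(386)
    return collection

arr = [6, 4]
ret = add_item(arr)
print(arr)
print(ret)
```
[6, 4]
[6, 4, 161, 386]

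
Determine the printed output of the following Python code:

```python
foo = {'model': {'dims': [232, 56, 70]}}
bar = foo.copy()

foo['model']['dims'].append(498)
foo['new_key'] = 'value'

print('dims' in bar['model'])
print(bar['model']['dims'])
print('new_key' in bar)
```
True
[232, 56, 70, 498]
False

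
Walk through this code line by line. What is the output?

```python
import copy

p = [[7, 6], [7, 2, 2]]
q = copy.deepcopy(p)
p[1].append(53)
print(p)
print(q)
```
[[7, 6], [7, 2, 2, 53]]
[[7, 6], [7, 2, 2]]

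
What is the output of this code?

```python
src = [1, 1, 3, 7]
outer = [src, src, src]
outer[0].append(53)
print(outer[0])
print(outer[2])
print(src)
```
[1, 1, 3, 7, 53]
[1, 1, 3, 7, 53]
[1, 1, 3, 7, 53]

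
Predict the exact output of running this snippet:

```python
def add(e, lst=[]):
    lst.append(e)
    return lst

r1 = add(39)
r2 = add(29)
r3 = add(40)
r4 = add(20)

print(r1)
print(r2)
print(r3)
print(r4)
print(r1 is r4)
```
[39, 29, 40, 20]
[39, 29, 40, 20]
[39, 29, 40, 20]
[39, 29, 40, 20]
True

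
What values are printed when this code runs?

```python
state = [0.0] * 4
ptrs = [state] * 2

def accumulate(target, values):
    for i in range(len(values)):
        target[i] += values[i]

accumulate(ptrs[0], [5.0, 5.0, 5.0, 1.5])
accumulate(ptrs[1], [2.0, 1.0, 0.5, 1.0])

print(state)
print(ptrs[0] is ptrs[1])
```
[7.0, 6.0, 5.5, 2.5]
True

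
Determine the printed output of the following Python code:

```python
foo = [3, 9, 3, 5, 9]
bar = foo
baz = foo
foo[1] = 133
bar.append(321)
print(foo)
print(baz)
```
[3, 133, 3, 5, 9, 321]
[3, 133, 3, 5, 9, 321]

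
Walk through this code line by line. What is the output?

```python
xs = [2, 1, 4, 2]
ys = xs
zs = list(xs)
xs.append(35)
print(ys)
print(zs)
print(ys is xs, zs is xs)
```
[2, 1, 4, 2, 35]
[2, 1, 4, 2]
True False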